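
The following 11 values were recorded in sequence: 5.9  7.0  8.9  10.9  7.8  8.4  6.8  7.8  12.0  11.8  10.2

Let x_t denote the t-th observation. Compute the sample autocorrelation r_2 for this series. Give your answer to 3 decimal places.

Mean x̄ = (5.9 + 7.0 + 8.9 + 10.9 + 7.8 + 8.4 + 6.8 + 7.8 + 12.0 + 11.8 + 10.2)/11 = 8.8636
Numerator Σ_{t=1}^{9}(x_t−x̄)(x_{t+2}−x̄) = -7.6017
Denominator Σ(x_t−x̄)² = 43.3855
r_2 = -7.6017 / 43.3855 = -0.175

-0.175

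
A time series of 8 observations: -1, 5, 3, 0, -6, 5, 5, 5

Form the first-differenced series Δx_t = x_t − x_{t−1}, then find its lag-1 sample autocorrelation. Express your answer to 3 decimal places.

-0.273

First differences Δx: 6, -2, -3, -6, 11, 0, 0
Mean of differences = 0.8571
Numerator Σ(Δx_t−Δx̄)(Δx_{t+1}−Δx̄) = -54.7347
Denominator Σ(Δx_t−Δx̄)² = 200.8571
r_1(Δx) = -54.7347 / 200.8571 = -0.273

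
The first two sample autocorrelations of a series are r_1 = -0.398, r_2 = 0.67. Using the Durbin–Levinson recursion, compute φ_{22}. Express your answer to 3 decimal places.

0.608

φ_{22} = (r_2 − r_1²) / (1 − r_1²)
r_1² = (-0.398)² = 0.158404
Numerator = 0.67 − 0.1584 = 0.5116; denominator = 1 − 0.1584 = 0.8416
φ_{22} = 0.5116 / 0.8416 = 0.608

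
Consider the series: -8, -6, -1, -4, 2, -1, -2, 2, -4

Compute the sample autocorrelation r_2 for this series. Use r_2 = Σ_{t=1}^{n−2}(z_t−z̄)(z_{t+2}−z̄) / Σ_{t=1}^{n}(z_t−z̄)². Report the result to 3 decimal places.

0.102

Mean z̄ = (-8 − 6 − 1 − 4 + 2 − 1 − 2 + 2 − 4)/9 = -2.4444
Σ(z_t−z̄)(z_{t+2}−z̄) = (-8.0247) + (5.5309) + (6.4198) + (-2.2469) + (1.9753) + (6.4198) + (-0.6914) = 9.3827
Denominator Σ(z_t−z̄)² = 92.2222
r_2 = 9.3827 / 92.2222 = 0.102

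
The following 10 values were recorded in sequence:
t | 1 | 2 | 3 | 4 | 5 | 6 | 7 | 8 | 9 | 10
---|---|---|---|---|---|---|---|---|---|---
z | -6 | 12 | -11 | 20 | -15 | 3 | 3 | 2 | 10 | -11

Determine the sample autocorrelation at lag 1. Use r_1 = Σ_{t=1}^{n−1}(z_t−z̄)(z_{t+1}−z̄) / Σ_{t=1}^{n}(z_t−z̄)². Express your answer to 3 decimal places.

Mean z̄ = (-6 + 12 − 11 + 20 − 15 + 3 + 3 + 2 + 10 − 11)/10 = 0.7000
Numerator Σ_{t=1}^{9}(z_t−z̄)(z_{t+1}−z̄) = -861.2900
Denominator Σ(z_t−z̄)² = 1164.1000
r_1 = -861.2900 / 1164.1000 = -0.740

-0.740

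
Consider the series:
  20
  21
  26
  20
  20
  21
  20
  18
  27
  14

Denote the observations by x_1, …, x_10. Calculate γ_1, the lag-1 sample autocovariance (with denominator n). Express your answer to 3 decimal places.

-5.959

Mean x̄ = (20 + 21 + 26 + 20 + 20 + 21 + 20 + 18 + 27 + 14)/10 = 20.7000
Σ_{t=1}^{9}(x_t−x̄)(x_{t+1}−x̄) = -59.5900
γ_1 = -59.5900 / 10 = -5.959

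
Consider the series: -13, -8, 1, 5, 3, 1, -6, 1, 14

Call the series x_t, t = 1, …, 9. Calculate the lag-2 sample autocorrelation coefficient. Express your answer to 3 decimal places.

Mean x̄ = (-13 − 8 + 1 + 5 + 3 + 1 − 6 + 1 + 14)/9 = -0.2222
Numerator Σ_{t=1}^{7}(x_t−x̄)(x_{t+2}−x̄) = -145.2099
Denominator Σ(x_t−x̄)² = 501.5556
r_2 = -145.2099 / 501.5556 = -0.290

-0.290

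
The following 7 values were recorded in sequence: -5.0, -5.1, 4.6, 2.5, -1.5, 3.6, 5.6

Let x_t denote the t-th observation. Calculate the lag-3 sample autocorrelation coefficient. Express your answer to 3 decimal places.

0.186

Mean x̄ = (-5.0 − 5.1 + 4.6 + 2.5 − 1.5 + 3.6 + 5.6)/7 = 0.6714
Σ(x_t−x̄)(x_{t+3}−x̄) = (-10.3706) + (12.5322) + (11.5051) + (9.0122) = 22.6790
Denominator Σ(x_t−x̄)² = 121.8343
r_3 = 22.6790 / 121.8343 = 0.186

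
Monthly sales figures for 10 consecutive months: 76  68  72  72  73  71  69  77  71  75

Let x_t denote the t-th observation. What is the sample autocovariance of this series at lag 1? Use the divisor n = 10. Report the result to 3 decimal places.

Mean x̄ = (76 + 68 + 72 + 72 + 73 + 71 + 69 + 77 + 71 + 75)/10 = 72.4000
Σ_{t=1}^{9}(x_t−x̄)(x_{t+1}−x̄) = -35.9600
γ_1 = -35.9600 / 10 = -3.596

-3.596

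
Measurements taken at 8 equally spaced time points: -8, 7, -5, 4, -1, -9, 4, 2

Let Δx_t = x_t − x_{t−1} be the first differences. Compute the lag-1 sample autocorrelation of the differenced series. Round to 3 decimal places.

-0.603

First differences Δx: 15, -12, 9, -5, -8, 13, -2
Mean of differences = 1.4286
Numerator Σ(Δx_t−Δx̄)(Δx_{t+1}−Δx̄) = -420.7551
Denominator Σ(Δx_t−Δx̄)² = 697.7143
r_1(Δx) = -420.7551 / 697.7143 = -0.603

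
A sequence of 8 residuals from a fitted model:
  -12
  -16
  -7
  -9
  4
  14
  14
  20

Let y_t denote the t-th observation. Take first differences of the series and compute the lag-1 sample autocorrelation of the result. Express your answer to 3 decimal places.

First differences Δy: -4, 9, -2, 13, 10, 0, 6
Mean of differences = 4.5714
Numerator Σ(Δy_t−Δȳ)(Δy_{t+1}−Δȳ) = -108.0408
Denominator Σ(Δy_t−Δȳ)² = 259.7143
r_1(Δy) = -108.0408 / 259.7143 = -0.416

-0.416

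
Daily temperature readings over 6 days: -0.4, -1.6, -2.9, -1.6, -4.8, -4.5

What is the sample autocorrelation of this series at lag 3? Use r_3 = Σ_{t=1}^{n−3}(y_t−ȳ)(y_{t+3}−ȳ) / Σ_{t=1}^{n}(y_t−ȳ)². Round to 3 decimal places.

Mean ȳ = (-0.4 − 1.6 − 2.9 − 1.6 − 4.8 − 4.5)/6 = -2.6333
Deviations from mean: 2.2333, 1.0333, -0.2667, 1.0333, -2.1667, -1.8667
Σ(y_t−ȳ)(y_{t+3}−ȳ) = (2.3078) + (-2.2389) + (0.4978) = 0.5667
Denominator Σ(y_t−ȳ)² = 15.3733
r_3 = 0.5667 / 15.3733 = 0.037

0.037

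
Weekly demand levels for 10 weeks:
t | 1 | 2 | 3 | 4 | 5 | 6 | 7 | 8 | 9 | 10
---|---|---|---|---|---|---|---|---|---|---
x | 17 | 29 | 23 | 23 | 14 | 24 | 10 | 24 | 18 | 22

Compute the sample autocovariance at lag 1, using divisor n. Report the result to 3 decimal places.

-12.716

Mean x̄ = (17 + 29 + 23 + 23 + 14 + 24 + 10 + 24 + 18 + 22)/10 = 20.4000
Σ_{t=1}^{9}(x_t−x̄)(x_{t+1}−x̄) = -127.1600
γ_1 = -127.1600 / 10 = -12.716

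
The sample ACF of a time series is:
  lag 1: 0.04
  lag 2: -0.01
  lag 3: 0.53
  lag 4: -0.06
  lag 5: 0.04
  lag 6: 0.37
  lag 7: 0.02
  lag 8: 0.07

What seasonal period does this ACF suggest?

3

The largest autocorrelation is r_3 = 0.53, with a weaker echo at lag 6 (0.37); the remaining lags stay at or below 0.07.
The dominant spike at lag 3 indicates a seasonal period of 3.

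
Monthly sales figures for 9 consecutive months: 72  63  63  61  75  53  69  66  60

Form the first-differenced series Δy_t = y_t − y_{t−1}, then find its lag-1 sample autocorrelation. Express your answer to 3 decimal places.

First differences Δy: -9, 0, -2, 14, -22, 16, -3, -6
Mean of differences = -1.5000
Numerator Σ(Δy_t−Δȳ)(Δy_{t+1}−Δȳ) = -715.7500
Denominator Σ(Δy_t−Δȳ)² = 1048.0000
r_1(Δy) = -715.7500 / 1048.0000 = -0.683

-0.683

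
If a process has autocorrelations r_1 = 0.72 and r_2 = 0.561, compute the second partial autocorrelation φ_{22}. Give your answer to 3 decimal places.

φ_{22} = (r_2 − r_1²) / (1 − r_1²)
r_1² = (0.72)² = 0.5184
Numerator = 0.561 − 0.5184 = 0.0426; denominator = 1 − 0.5184 = 0.4816
φ_{22} = 0.0426 / 0.4816 = 0.088

0.088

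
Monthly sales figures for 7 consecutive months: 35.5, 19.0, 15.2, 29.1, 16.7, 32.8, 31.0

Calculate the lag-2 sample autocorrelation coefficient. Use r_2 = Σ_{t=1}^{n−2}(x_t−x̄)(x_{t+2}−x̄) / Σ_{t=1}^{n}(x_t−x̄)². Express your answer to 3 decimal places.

-0.133

Mean x̄ = (35.5 + 19.0 + 15.2 + 29.1 + 16.7 + 32.8 + 31.0)/7 = 25.6143
Deviations from mean: 9.8857, -6.6143, -10.4143, 3.4857, -8.9143, 7.1857, 5.3857
Σ(x_t−x̄)(x_{t+2}−x̄) = (-102.9527) + (-23.0555) + (92.8359) + (25.0473) + (-48.0098) = -56.1347
Denominator Σ(x_t−x̄)² = 422.1886
r_2 = -56.1347 / 422.1886 = -0.133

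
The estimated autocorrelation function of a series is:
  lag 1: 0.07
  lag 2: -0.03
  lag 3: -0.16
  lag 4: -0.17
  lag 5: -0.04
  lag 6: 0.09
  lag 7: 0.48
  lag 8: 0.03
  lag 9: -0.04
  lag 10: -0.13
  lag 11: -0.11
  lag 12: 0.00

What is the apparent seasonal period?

7

The largest autocorrelation is r_7 = 0.48; the remaining lags stay at or below 0.09.
The dominant spike at lag 7 indicates a seasonal period of 7.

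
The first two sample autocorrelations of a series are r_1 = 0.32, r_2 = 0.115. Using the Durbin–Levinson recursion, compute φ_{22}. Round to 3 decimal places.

φ_{22} = (r_2 − r_1²) / (1 − r_1²)
r_1² = (0.32)² = 0.1024
Numerator = 0.115 − 0.1024 = 0.0126; denominator = 1 − 0.1024 = 0.8976
φ_{22} = 0.0126 / 0.8976 = 0.014

0.014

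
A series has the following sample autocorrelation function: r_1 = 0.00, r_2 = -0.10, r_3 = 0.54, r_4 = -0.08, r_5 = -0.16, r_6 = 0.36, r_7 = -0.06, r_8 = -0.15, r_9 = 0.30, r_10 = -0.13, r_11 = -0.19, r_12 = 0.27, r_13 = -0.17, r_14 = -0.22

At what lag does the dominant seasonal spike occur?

The largest autocorrelation is r_3 = 0.54, with weaker echoes at lags 6 (0.36), 9 (0.30) and 12 (0.27); the remaining lags stay at or below 0.00.
The dominant spike at lag 3 indicates a seasonal period of 3.

3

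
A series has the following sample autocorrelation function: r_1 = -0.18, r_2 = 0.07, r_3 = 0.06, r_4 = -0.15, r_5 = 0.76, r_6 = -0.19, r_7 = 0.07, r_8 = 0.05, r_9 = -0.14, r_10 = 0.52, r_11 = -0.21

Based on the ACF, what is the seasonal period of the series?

5

The largest autocorrelation is r_5 = 0.76, with a weaker echo at lag 10 (0.52); the remaining lags stay at or below 0.07.
The dominant spike at lag 5 indicates a seasonal period of 5.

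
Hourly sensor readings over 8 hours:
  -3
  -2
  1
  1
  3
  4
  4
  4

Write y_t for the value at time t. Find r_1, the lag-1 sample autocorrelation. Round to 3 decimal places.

0.616

Mean ȳ = (-3 − 2 + 1 + 1 + 3 + 4 + 4 + 4)/8 = 1.5000
Σ(y_t−ȳ)(y_{t+1}−ȳ) = (15.7500) + (1.7500) + (0.2500) + (-0.7500) + (3.7500) + (6.2500) + (6.2500) = 33.2500
Denominator Σ(y_t−ȳ)² = 54.0000
r_1 = 33.2500 / 54.0000 = 0.616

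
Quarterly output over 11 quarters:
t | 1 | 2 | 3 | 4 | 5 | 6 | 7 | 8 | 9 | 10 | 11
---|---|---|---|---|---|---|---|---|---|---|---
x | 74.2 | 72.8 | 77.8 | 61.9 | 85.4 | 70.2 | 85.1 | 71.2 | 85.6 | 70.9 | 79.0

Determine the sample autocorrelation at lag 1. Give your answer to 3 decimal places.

Mean x̄ = (74.2 + 72.8 + 77.8 + 61.9 + 85.4 + 70.2 + 85.1 + 71.2 + 85.6 + 70.9 + 79.0)/11 = 75.8273
Numerator Σ_{t=1}^{10}(x_t−x̄)(x_{t+1}−x̄) = -419.8053
Denominator Σ(x_t−x̄)² = 570.2218
r_1 = -419.8053 / 570.2218 = -0.736

-0.736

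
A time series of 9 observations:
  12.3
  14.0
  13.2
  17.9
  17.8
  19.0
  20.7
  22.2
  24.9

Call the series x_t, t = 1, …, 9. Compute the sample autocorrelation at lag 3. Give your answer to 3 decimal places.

0.016

Mean x̄ = (12.3 + 14.0 + 13.2 + 17.9 + 17.8 + 19.0 + 20.7 + 22.2 + 24.9)/9 = 18.0000
Σ(x_t−x̄)(x_{t+3}−x̄) = (0.5700) + (0.8000) + (-4.8000) + (-0.2700) + (-0.8400) + (6.9000) = 2.3600
Denominator Σ(x_t−x̄)² = 145.1200
r_3 = 2.3600 / 145.1200 = 0.016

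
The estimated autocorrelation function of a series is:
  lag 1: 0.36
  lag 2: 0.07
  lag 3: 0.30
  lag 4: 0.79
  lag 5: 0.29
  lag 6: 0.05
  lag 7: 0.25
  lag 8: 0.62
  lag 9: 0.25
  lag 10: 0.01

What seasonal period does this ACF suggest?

4

The largest autocorrelation is r_4 = 0.79, with a weaker echo at lag 8 (0.62); the remaining lags stay at or below 0.36. The elevated value at lag 1 (0.36), dropping to 0.07 at lag 2, reflects decaying short-term dependence rather than seasonality.
The dominant spike at lag 4 indicates a seasonal period of 4.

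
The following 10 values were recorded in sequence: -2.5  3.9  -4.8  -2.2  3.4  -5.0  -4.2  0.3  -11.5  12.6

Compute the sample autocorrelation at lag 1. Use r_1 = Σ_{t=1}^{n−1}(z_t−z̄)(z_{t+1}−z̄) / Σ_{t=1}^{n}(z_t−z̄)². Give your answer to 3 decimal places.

Mean z̄ = (-2.5 + 3.9 − 4.8 − 2.2 + 3.4 − 5.0 − 4.2 + 0.3 − 11.5 + 12.6)/10 = -1.0000
Numerator Σ_{t=1}^{9}(z_t−z̄)(z_{t+1}−z̄) = -192.1000
Denominator Σ(z_t−z̄)² = 384.6400
r_1 = -192.1000 / 384.6400 = -0.499

-0.499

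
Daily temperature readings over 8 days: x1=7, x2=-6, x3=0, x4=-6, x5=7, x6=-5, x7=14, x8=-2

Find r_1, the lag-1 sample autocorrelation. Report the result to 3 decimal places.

-0.579

Mean x̄ = (7 − 6 + 0 − 6 + 7 − 5 + 14 − 2)/8 = 1.1250
Deviations from mean: 5.8750, -7.1250, -1.1250, -7.1250, 5.8750, -6.1250, 12.8750, -3.1250
Numerator Σ_{t=1}^{7}(x_t−x̄)(x_{t+1}−x̄) = -222.7656
Denominator Σ(x_t−x̄)² = 384.8750
r_1 = -222.7656 / 384.8750 = -0.579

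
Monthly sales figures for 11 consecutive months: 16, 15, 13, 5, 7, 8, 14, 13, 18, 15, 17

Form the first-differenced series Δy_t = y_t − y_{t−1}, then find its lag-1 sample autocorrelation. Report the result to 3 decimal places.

First differences Δy: -1, -2, -8, 2, 1, 6, -1, 5, -3, 2
Mean of differences = 0.1000
Numerator Σ(Δy_t−Δȳ)(Δy_{t+1}−Δȳ) = -22.0100
Denominator Σ(Δy_t−Δȳ)² = 148.9000
r_1(Δy) = -22.0100 / 148.9000 = -0.148

-0.148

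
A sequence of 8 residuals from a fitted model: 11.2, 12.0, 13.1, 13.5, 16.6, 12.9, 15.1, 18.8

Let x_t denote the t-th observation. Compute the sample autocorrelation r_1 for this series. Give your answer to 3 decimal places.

Mean x̄ = (11.2 + 12.0 + 13.1 + 13.5 + 16.6 + 12.9 + 15.1 + 18.8)/8 = 14.1500
Σ(x_t−x̄)(x_{t+1}−x̄) = (6.3425) + (2.2575) + (0.6825) + (-1.5925) + (-3.0625) + (-1.1875) + (4.4175) = 7.8575
Denominator Σ(x_t−x̄)² = 44.9400
r_1 = 7.8575 / 44.9400 = 0.175

0.175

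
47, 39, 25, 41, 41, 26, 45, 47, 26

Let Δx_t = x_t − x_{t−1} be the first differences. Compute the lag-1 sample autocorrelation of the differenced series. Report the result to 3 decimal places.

-0.259

First differences Δx: -8, -14, 16, 0, -15, 19, 2, -21
Mean of differences = -2.6250
Numerator Σ(Δx_t−Δx̄)(Δx_{t+1}−Δx̄) = -386.8906
Denominator Σ(Δx_t−Δx̄)² = 1491.8750
r_1(Δx) = -386.8906 / 1491.8750 = -0.259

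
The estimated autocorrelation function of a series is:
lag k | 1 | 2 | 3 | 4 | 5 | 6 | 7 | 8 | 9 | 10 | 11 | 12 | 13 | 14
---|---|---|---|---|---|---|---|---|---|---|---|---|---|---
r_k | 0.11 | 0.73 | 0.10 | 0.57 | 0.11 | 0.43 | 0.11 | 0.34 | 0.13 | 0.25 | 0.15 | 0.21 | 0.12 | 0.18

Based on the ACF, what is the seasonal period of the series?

The largest autocorrelation is r_2 = 0.73, with weaker echoes at lags 4 (0.57), 6 (0.43), 8 (0.34), 10 (0.25), 12 (0.21) and 14 (0.18); the remaining lags stay at or below 0.15.
The dominant spike at lag 2 indicates a seasonal period of 2.

2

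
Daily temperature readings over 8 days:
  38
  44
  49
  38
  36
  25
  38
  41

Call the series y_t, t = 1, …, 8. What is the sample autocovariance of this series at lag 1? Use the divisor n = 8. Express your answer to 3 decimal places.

11.295

Mean ȳ = (38 + 44 + 49 + 38 + 36 + 25 + 38 + 41)/8 = 38.6250
Deviations: -0.6250, 5.3750, 10.3750, -0.6250, -2.6250, -13.6250, -0.6250, 2.3750
Σ_{t=1}^{7}(y_t−ȳ)(y_{t+1}−ȳ) = 90.3594
γ_1 = 90.3594 / 8 = 11.295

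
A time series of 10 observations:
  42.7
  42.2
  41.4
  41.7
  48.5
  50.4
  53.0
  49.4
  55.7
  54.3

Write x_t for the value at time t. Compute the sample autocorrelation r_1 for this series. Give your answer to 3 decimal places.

0.675

Mean x̄ = (42.7 + 42.2 + 41.4 + 41.7 + 48.5 + 50.4 + 53.0 + 49.4 + 55.7 + 54.3)/10 = 47.9300
Numerator Σ_{t=1}^{9}(x_t−x̄)(x_{t+1}−x̄) = 186.8161
Denominator Σ(x_t−x̄)² = 276.8810
r_1 = 186.8161 / 276.8810 = 0.675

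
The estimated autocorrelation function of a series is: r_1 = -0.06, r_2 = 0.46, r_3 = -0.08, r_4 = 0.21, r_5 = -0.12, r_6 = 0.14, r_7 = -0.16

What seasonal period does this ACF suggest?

2

The largest autocorrelation is r_2 = 0.46, with a weaker echo at lag 4 (0.21); the remaining lags stay at or below 0.14.
The dominant spike at lag 2 indicates a seasonal period of 2.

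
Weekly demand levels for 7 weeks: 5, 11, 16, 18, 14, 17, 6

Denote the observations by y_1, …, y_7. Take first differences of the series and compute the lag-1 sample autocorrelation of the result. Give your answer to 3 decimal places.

-0.067

First differences Δy: 6, 5, 2, -4, 3, -11
Mean of differences = 0.1667
Numerator Σ(Δy_t−Δȳ)(Δy_{t+1}−Δȳ) = -14.0278
Denominator Σ(Δy_t−Δȳ)² = 210.8333
r_1(Δy) = -14.0278 / 210.8333 = -0.067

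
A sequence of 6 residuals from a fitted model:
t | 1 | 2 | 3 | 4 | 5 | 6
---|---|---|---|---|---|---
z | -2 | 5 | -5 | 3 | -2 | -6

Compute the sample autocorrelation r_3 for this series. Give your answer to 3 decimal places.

Mean z̄ = (-2 + 5 − 5 + 3 − 2 − 6)/6 = -1.1667
Deviations from mean: -0.8333, 6.1667, -3.8333, 4.1667, -0.8333, -4.8333
Numerator Σ_{t=1}^{3}(z_t−z̄)(z_{t+3}−z̄) = 9.9167
Denominator Σ(z_t−z̄)² = 94.8333
r_3 = 9.9167 / 94.8333 = 0.105

0.105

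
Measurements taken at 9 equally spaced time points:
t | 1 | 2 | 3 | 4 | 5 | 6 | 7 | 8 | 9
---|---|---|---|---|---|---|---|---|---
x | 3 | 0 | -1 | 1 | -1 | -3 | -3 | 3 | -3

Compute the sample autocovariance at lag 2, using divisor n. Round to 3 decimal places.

-0.612

Mean x̄ = (3 + 0 − 1 + 1 − 1 − 3 − 3 + 3 − 3)/9 = -0.4444
Σ_{t=1}^{7}(x_t−x̄)(x_{t+2}−x̄) = -5.5062
γ_2 = -5.5062 / 9 = -0.612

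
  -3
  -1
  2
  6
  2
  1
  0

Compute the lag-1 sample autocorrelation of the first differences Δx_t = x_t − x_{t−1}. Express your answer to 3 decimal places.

0.126

First differences Δx: 2, 3, 4, -4, -1, -1
Mean of differences = 0.5000
Numerator Σ(Δx_t−Δx̄)(Δx_{t+1}−Δx̄) = 5.7500
Denominator Σ(Δx_t−Δx̄)² = 45.5000
r_1(Δx) = 5.7500 / 45.5000 = 0.126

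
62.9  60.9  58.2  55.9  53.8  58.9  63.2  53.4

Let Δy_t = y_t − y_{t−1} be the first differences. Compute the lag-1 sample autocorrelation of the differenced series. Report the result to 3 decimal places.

First differences Δy: -2.0, -2.7, -2.3, -2.1, 5.1, 4.3, -9.8
Mean of differences = -1.3571
Numerator Σ(Δy_t−Δȳ)(Δy_{t+1}−Δȳ) = -13.2004
Denominator Σ(Δy_t−Δȳ)² = 148.6371
r_1(Δy) = -13.2004 / 148.6371 = -0.089

-0.089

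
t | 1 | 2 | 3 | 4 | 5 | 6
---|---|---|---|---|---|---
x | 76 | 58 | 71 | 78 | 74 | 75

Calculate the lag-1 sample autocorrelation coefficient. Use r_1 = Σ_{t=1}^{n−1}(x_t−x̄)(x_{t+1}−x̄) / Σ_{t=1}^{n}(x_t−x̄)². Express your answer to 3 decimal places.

Mean x̄ = (76 + 58 + 71 + 78 + 74 + 75)/6 = 72.0000
Numerator Σ_{t=1}^{5}(x_t−x̄)(x_{t+1}−x̄) = -30.0000
Denominator Σ(x_t−x̄)² = 262.0000
r_1 = -30.0000 / 262.0000 = -0.115

-0.115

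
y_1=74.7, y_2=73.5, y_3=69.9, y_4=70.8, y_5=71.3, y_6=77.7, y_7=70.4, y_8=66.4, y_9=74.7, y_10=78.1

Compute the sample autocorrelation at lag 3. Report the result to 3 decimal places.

-0.067

Mean ȳ = (74.7 + 73.5 + 69.9 + 70.8 + 71.3 + 77.7 + 70.4 + 66.4 + 74.7 + 78.1)/10 = 72.7500
Σ(y_t−ȳ)(y_{t+3}−ȳ) = (-3.8025) + (-1.0875) + (-14.1075) + (4.5825) + (9.2075) + (9.6525) + (-12.5725) = -8.1275
Denominator Σ(y_t−ȳ)² = 121.1650
r_3 = -8.1275 / 121.1650 = -0.067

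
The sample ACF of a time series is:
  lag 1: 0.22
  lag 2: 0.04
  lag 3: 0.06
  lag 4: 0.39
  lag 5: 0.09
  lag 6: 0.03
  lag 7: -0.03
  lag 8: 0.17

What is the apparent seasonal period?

4

The largest autocorrelation is r_4 = 0.39; the remaining lags stay at or below 0.22. The elevated value at lag 1 (0.22), dropping to 0.04 at lag 2, reflects decaying short-term dependence rather than seasonality.
The dominant spike at lag 4 indicates a seasonal period of 4.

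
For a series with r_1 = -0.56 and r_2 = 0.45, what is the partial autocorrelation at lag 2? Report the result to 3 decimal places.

0.199

φ_{22} = (r_2 − r_1²) / (1 − r_1²)
r_1² = (-0.56)² = 0.3136
Numerator = 0.45 − 0.3136 = 0.1364; denominator = 1 − 0.3136 = 0.6864
φ_{22} = 0.1364 / 0.6864 = 0.199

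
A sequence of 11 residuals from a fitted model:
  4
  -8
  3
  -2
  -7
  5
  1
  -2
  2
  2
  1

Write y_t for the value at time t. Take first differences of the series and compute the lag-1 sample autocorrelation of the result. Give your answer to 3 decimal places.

-0.534

First differences Δy: -12, 11, -5, -5, 12, -4, -3, 4, 0, -1
Mean of differences = -0.3000
Numerator Σ(Δy_t−Δȳ)(Δy_{t+1}−Δȳ) = -267.0900
Denominator Σ(Δy_t−Δȳ)² = 500.1000
r_1(Δy) = -267.0900 / 500.1000 = -0.534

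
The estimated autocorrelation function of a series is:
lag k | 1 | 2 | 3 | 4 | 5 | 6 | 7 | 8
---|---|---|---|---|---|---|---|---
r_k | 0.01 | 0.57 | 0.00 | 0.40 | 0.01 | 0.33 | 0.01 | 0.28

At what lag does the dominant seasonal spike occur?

The largest autocorrelation is r_2 = 0.57, with weaker echoes at lags 4 (0.40), 6 (0.33) and 8 (0.28); the remaining lags stay at or below 0.01.
The dominant spike at lag 2 indicates a seasonal period of 2.

2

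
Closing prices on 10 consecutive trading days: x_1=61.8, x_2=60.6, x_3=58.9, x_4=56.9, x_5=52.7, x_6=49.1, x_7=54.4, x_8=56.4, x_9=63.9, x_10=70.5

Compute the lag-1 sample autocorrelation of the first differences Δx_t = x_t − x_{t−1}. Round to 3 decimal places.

First differences Δx: -1.2, -1.7, -2.0, -4.2, -3.6, 5.3, 2.0, 7.5, 6.6
Mean of differences = 0.9667
Numerator Σ(Δx_t−Δx̄)(Δx_{t+1}−Δx̄) = 80.8556
Denominator Σ(Δx_t−Δx̄)² = 162.4200
r_1(Δx) = 80.8556 / 162.4200 = 0.498

0.498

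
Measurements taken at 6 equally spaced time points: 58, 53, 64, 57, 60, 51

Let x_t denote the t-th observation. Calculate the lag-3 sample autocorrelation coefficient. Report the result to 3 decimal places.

Mean x̄ = (58 + 53 + 64 + 57 + 60 + 51)/6 = 57.1667
Σ(x_t−x̄)(x_{t+3}−x̄) = (-0.1389) + (-11.8056) + (-42.1389) = -54.0833
Denominator Σ(x_t−x̄)² = 110.8333
r_3 = -54.0833 / 110.8333 = -0.488

-0.488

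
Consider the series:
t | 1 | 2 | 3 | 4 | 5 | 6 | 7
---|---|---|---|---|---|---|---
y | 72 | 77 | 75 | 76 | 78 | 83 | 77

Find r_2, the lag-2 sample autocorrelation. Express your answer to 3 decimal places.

0.025

Mean ȳ = (72 + 77 + 75 + 76 + 78 + 83 + 77)/7 = 76.8571
Deviations from mean: -4.8571, 0.1429, -1.8571, -0.8571, 1.1429, 6.1429, 0.1429
Σ(y_t−ȳ)(y_{t+2}−ȳ) = (9.0204) + (-0.1224) + (-2.1224) + (-5.2653) + (0.1633) = 1.6735
Denominator Σ(y_t−ȳ)² = 66.8571
r_2 = 1.6735 / 66.8571 = 0.025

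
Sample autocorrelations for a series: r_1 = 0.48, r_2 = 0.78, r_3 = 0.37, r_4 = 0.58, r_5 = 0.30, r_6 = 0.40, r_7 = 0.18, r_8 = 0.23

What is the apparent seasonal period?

2

The largest autocorrelation is r_2 = 0.78, with a weaker echo at lag 4 (0.58); the remaining lags stay at or below 0.48.
The dominant spike at lag 2 indicates a seasonal period of 2.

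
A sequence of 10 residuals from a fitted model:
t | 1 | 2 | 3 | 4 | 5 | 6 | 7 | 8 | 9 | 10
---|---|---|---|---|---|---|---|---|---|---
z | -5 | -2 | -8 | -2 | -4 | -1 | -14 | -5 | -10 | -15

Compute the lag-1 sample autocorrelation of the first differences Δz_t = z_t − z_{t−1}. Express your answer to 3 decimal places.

First differences Δz: 3, -6, 6, -2, 3, -13, 9, -5, -5
Mean of differences = -1.1111
Numerator Σ(Δz_t−Δz̄)(Δz_{t+1}−Δz̄) = -258.1235
Denominator Σ(Δz_t−Δz̄)² = 382.8889
r_1(Δz) = -258.1235 / 382.8889 = -0.674

-0.674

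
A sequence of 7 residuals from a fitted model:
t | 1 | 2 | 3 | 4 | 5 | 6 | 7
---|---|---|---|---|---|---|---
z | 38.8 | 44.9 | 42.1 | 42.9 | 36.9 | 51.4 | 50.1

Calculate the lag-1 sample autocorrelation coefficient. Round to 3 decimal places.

Mean z̄ = (38.8 + 44.9 + 42.1 + 42.9 + 36.9 + 51.4 + 50.1)/7 = 43.8714
Deviations from mean: -5.0714, 1.0286, -1.7714, -0.9714, -6.9714, 7.5286, 6.2286
Σ(z_t−z̄)(z_{t+1}−z̄) = (-5.2163) + (-1.8220) + (1.7208) + (6.7722) + (-52.4849) + (46.8922) = -4.1380
Denominator Σ(z_t−z̄)² = 174.9343
r_1 = -4.1380 / 174.9343 = -0.024

-0.024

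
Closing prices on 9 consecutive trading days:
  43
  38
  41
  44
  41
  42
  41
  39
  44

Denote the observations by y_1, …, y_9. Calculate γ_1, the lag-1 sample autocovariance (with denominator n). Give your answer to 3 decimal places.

-1.306

Mean ȳ = (43 + 38 + 41 + 44 + 41 + 42 + 41 + 39 + 44)/9 = 41.4444
Σ_{t=1}^{8}(y_t−ȳ)(y_{t+1}−ȳ) = -11.7531
γ_1 = -11.7531 / 9 = -1.306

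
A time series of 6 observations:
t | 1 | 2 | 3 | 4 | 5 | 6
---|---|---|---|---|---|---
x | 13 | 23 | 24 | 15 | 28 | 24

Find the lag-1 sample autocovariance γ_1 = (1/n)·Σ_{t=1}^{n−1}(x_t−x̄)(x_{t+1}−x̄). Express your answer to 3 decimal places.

Mean x̄ = (13 + 23 + 24 + 15 + 28 + 24)/6 = 21.1667
Deviations: -8.1667, 1.8333, 2.8333, -6.1667, 6.8333, 2.8333
Σ_{t=1}^{5}(x_t−x̄)(x_{t+1}−x̄) = -50.0278
γ_1 = -50.0278 / 6 = -8.338

-8.338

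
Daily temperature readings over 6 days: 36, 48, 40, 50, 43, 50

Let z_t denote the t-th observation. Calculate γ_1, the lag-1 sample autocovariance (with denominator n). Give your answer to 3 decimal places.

-14.458

Mean z̄ = (36 + 48 + 40 + 50 + 43 + 50)/6 = 44.5000
Σ_{t=1}^{5}(z_t−z̄)(z_{t+1}−z̄) = -86.7500
γ_1 = -86.7500 / 6 = -14.458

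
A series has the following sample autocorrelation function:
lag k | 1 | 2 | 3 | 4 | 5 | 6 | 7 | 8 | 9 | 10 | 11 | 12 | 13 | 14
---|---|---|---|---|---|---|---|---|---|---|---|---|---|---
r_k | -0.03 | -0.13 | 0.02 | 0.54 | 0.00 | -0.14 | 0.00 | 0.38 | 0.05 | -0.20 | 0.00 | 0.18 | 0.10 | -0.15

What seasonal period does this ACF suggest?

4

The largest autocorrelation is r_4 = 0.54, with weaker echoes at lags 8 (0.38) and 12 (0.18); the remaining lags stay at or below 0.10.
The dominant spike at lag 4 indicates a seasonal period of 4.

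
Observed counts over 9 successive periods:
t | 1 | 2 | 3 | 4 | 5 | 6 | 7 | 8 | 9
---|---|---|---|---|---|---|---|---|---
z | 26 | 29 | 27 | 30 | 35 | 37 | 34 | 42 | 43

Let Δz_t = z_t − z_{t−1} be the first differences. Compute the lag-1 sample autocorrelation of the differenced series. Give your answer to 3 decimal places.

First differences Δz: 3, -2, 3, 5, 2, -3, 8, 1
Mean of differences = 2.1250
Numerator Σ(Δz_t−Δz̄)(Δz_{t+1}−Δz̄) = -41.1406
Denominator Σ(Δz_t−Δz̄)² = 88.8750
r_1(Δz) = -41.1406 / 88.8750 = -0.463

-0.463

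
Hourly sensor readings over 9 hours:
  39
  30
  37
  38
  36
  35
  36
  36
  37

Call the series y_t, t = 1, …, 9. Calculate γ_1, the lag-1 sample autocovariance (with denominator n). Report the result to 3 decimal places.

-2.444

Mean ȳ = (39 + 30 + 37 + 38 + 36 + 35 + 36 + 36 + 37)/9 = 36.0000
Σ_{t=1}^{8}(y_t−ȳ)(y_{t+1}−ȳ) = -22.0000
γ_1 = -22.0000 / 9 = -2.444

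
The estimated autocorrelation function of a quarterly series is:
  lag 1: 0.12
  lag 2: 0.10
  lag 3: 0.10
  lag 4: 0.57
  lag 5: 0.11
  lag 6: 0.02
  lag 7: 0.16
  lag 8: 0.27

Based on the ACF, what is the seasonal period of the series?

The largest autocorrelation is r_4 = 0.57, with a weaker echo at lag 8 (0.27); the remaining lags stay at or below 0.16.
The dominant spike at lag 4 indicates a seasonal period of 4.

4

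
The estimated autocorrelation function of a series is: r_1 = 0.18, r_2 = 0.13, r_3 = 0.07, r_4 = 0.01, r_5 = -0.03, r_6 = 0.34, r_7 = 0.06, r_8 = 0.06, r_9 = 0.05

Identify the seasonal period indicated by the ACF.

The largest autocorrelation is r_6 = 0.34; the remaining lags stay at or below 0.18.
The dominant spike at lag 6 indicates a seasonal period of 6.

6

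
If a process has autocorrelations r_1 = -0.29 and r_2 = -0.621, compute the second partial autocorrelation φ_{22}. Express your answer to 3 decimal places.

φ_{22} = (r_2 − r_1²) / (1 − r_1²)
r_1² = (-0.29)² = 0.0841
Numerator = -0.621 − 0.0841 = -0.7051; denominator = 1 − 0.0841 = 0.9159
φ_{22} = -0.7051 / 0.9159 = -0.770

-0.770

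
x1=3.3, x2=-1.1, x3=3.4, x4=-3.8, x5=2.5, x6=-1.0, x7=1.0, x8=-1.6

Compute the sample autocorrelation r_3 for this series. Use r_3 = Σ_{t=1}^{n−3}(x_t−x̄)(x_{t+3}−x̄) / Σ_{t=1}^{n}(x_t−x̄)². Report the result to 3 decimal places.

Mean x̄ = (3.3 − 1.1 + 3.4 − 3.8 + 2.5 − 1.0 + 1.0 − 1.6)/8 = 0.3375
Deviations from mean: 2.9625, -1.4375, 3.0625, -4.1375, 2.1625, -1.3375, 0.6625, -1.9375
Σ(x_t−x̄)(x_{t+3}−x̄) = (-12.2573) + (-3.1086) + (-4.0961) + (-2.7411) + (-4.1898) = -26.3930
Denominator Σ(x_t−x̄)² = 47.9988
r_3 = -26.3930 / 47.9988 = -0.550

-0.550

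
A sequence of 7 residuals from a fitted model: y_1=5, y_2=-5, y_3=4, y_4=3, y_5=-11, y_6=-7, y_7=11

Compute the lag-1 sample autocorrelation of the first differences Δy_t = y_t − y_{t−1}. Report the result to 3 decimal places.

-0.096

First differences Δy: -10, 9, -1, -14, 4, 18
Mean of differences = 1.0000
Numerator Σ(Δy_t−Δȳ)(Δy_{t+1}−Δȳ) = -68.0000
Denominator Σ(Δy_t−Δȳ)² = 712.0000
r_1(Δy) = -68.0000 / 712.0000 = -0.096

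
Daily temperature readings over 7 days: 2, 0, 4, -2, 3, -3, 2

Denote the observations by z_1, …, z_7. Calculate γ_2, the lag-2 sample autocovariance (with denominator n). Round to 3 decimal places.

3.749

Mean z̄ = (2 + 0 + 4 − 2 + 3 − 3 + 2)/7 = 0.8571
Σ_{t=1}^{5}(z_t−z̄)(z_{t+2}−z̄) = 26.2449
γ_2 = 26.2449 / 7 = 3.749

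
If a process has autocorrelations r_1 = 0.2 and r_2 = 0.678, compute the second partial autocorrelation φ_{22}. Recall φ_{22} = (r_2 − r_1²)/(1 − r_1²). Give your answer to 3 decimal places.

0.665

φ_{22} = (r_2 − r_1²) / (1 − r_1²)
r_1² = (0.2)² = 0.04
Numerator = 0.678 − 0.0400 = 0.6380; denominator = 1 − 0.0400 = 0.9600
φ_{22} = 0.6380 / 0.9600 = 0.665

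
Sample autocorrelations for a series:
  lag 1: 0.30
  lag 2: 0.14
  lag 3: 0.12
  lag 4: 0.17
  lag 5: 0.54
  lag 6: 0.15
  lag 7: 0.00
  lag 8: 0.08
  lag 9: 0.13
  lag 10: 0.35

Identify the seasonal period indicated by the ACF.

5

The largest autocorrelation is r_5 = 0.54, with a weaker echo at lag 10 (0.35); the remaining lags stay at or below 0.30. The elevated value at lag 1 (0.30), dropping to 0.14 at lag 2, reflects decaying short-term dependence rather than seasonality.
The dominant spike at lag 5 indicates a seasonal period of 5.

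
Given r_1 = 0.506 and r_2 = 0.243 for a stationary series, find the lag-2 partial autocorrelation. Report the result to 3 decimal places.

-0.018

φ_{22} = (r_2 − r_1²) / (1 − r_1²)
r_1² = (0.506)² = 0.256036
Numerator = 0.243 − 0.2560 = -0.0130; denominator = 1 − 0.2560 = 0.7440
φ_{22} = -0.0130 / 0.7440 = -0.018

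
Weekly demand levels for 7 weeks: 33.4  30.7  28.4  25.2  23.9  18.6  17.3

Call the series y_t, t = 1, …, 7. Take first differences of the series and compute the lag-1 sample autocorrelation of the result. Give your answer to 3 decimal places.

First differences Δy: -2.7, -2.3, -3.2, -1.3, -5.3, -1.3
Mean of differences = -2.6833
Numerator Σ(Δy_t−Δȳ)(Δy_{t+1}−Δȳ) = -8.1586
Denominator Σ(Δy_t−Δȳ)² = 11.0883
r_1(Δy) = -8.1586 / 11.0883 = -0.736

-0.736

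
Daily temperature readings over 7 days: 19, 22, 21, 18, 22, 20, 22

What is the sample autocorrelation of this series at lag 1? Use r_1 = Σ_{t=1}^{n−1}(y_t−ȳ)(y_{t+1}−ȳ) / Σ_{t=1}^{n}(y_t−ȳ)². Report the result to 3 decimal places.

-0.512

Mean ȳ = (19 + 22 + 21 + 18 + 22 + 20 + 22)/7 = 20.5714
Deviations from mean: -1.5714, 1.4286, 0.4286, -2.5714, 1.4286, -0.5714, 1.4286
Σ(y_t−ȳ)(y_{t+1}−ȳ) = (-2.2449) + (0.6122) + (-1.1020) + (-3.6735) + (-0.8163) + (-0.8163) = -8.0408
Denominator Σ(y_t−ȳ)² = 15.7143
r_1 = -8.0408 / 15.7143 = -0.512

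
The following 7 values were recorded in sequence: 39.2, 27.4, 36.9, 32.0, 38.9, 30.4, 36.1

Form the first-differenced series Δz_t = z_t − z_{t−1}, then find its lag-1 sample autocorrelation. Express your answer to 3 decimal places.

First differences Δz: -11.8, 9.5, -4.9, 6.9, -8.5, 5.7
Mean of differences = -0.5167
Numerator Σ(Δz_t−Δz̄)(Δz_{t+1}−Δz̄) = -298.2769
Denominator Σ(Δz_t−Δz̄)² = 404.2483
r_1(Δz) = -298.2769 / 404.2483 = -0.738

-0.738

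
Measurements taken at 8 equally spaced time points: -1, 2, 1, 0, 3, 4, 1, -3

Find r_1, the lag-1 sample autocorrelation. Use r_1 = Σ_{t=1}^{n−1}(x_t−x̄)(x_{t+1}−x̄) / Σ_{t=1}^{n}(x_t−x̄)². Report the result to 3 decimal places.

Mean x̄ = (-1 + 2 + 1 + 0 + 3 + 4 + 1 − 3)/8 = 0.8750
Deviations from mean: -1.8750, 1.1250, 0.1250, -0.8750, 2.1250, 3.1250, 0.1250, -3.8750
Σ(x_t−x̄)(x_{t+1}−x̄) = (-2.1094) + (0.1406) + (-0.1094) + (-1.8594) + (6.6406) + (0.3906) + (-0.4844) = 2.6094
Denominator Σ(x_t−x̄)² = 34.8750
r_1 = 2.6094 / 34.8750 = 0.075

0.075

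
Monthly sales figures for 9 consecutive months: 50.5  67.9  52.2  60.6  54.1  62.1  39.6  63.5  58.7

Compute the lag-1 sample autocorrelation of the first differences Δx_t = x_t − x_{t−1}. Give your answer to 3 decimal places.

First differences Δx: 17.4, -15.7, 8.4, -6.5, 8.0, -22.5, 23.9, -4.8
Mean of differences = 1.0250
Numerator Σ(Δx_t−Δx̄)(Δx_{t+1}−Δx̄) = -1340.6706
Denominator Σ(Δx_t−Δx̄)² = 1818.1550
r_1(Δx) = -1340.6706 / 1818.1550 = -0.737

-0.737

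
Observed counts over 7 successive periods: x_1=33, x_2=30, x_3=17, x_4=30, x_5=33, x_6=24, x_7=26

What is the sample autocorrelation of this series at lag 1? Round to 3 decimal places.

-0.196

Mean x̄ = (33 + 30 + 17 + 30 + 33 + 24 + 26)/7 = 27.5714
Numerator Σ_{t=1}^{6}(x_t−x̄)(x_{t+1}−x̄) = -38.7551
Denominator Σ(x_t−x̄)² = 197.7143
r_1 = -38.7551 / 197.7143 = -0.196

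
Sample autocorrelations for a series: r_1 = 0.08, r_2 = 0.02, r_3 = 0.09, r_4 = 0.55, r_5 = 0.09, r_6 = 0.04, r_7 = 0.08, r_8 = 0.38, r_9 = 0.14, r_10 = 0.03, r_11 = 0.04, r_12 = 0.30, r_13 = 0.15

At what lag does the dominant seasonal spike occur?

4

The largest autocorrelation is r_4 = 0.55, with weaker echoes at lags 8 (0.38) and 12 (0.30); the remaining lags stay at or below 0.15.
The dominant spike at lag 4 indicates a seasonal period of 4.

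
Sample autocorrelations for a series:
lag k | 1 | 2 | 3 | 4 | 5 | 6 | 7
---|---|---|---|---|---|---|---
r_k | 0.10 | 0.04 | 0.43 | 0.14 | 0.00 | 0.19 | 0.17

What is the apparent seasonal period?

The largest autocorrelation is r_3 = 0.43, with a weaker echo at lag 6 (0.19); the remaining lags stay at or below 0.17.
The dominant spike at lag 3 indicates a seasonal period of 3.

3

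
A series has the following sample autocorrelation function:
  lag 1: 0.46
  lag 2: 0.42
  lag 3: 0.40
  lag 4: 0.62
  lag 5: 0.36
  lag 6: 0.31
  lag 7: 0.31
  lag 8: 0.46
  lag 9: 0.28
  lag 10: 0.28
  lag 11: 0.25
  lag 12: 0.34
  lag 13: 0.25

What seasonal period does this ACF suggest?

4

The largest autocorrelation is r_4 = 0.62; the remaining lags stay at or below 0.46. The elevated value at lag 1 (0.46), dropping to 0.42 at lag 2, reflects decaying short-term dependence rather than seasonality.
The dominant spike at lag 4 indicates a seasonal period of 4.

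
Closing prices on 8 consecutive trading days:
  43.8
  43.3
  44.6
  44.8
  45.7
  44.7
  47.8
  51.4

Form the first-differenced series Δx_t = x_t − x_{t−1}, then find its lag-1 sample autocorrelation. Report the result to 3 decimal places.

0.049

First differences Δx: -0.5, 1.3, 0.2, 0.9, -1.0, 3.1, 3.6
Mean of differences = 1.0857
Numerator Σ(Δx_t−Δx̄)(Δx_{t+1}−Δx̄) = 0.8855
Denominator Σ(Δx_t−Δx̄)² = 18.1086
r_1(Δx) = 0.8855 / 18.1086 = 0.049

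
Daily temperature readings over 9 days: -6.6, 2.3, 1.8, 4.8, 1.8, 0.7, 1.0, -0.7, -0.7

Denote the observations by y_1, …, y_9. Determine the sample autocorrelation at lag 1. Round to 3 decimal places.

0.026

Mean ȳ = (-6.6 + 2.3 + 1.8 + 4.8 + 1.8 + 0.7 + 1.0 − 0.7 − 0.7)/9 = 0.4889
Numerator Σ_{t=1}^{8}(y_t−ȳ)(y_{t+1}−ȳ) = 2.0310
Denominator Σ(y_t−ȳ)² = 78.6889
r_1 = 2.0310 / 78.6889 = 0.026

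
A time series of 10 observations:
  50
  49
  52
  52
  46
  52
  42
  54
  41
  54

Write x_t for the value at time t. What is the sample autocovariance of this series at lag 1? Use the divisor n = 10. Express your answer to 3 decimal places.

Mean x̄ = (50 + 49 + 52 + 52 + 46 + 52 + 42 + 54 + 41 + 54)/10 = 49.2000
Σ_{t=1}^{9}(x_t−x̄)(x_{t+1}−x̄) = -144.2400
γ_1 = -144.2400 / 10 = -14.424

-14.424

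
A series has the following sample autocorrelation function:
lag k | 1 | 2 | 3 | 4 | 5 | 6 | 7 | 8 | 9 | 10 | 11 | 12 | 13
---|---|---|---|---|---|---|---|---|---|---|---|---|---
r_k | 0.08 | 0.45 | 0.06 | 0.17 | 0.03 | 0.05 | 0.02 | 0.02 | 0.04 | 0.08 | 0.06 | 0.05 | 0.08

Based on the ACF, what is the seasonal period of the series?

The largest autocorrelation is r_2 = 0.45, with a weaker echo at lag 4 (0.17); the remaining lags stay at or below 0.08.
The dominant spike at lag 2 indicates a seasonal period of 2.

2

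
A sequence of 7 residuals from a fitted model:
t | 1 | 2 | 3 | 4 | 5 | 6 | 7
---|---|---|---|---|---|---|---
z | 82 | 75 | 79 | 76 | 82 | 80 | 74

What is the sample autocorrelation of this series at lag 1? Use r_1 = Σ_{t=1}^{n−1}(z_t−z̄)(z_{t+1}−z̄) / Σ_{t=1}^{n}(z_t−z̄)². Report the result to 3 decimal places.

-0.392

Mean z̄ = (82 + 75 + 79 + 76 + 82 + 80 + 74)/7 = 78.2857
Deviations from mean: 3.7143, -3.2857, 0.7143, -2.2857, 3.7143, 1.7143, -4.2857
Σ(z_t−z̄)(z_{t+1}−z̄) = (-12.2041) + (-2.3469) + (-1.6327) + (-8.4898) + (6.3673) + (-7.3469) = -25.6531
Denominator Σ(z_t−z̄)² = 65.4286
r_1 = -25.6531 / 65.4286 = -0.392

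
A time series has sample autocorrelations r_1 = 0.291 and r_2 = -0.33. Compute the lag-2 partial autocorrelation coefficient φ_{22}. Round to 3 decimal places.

-0.453

φ_{22} = (r_2 − r_1²) / (1 − r_1²)
r_1² = (0.291)² = 0.084681
Numerator = -0.33 − 0.0847 = -0.4147; denominator = 1 − 0.0847 = 0.9153
φ_{22} = -0.4147 / 0.9153 = -0.453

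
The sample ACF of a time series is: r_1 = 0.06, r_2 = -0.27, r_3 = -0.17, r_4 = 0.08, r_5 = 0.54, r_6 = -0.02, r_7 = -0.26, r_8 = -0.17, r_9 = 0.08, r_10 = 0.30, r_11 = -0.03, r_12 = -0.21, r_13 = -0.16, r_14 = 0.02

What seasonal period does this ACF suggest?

The largest autocorrelation is r_5 = 0.54, with a weaker echo at lag 10 (0.30); the remaining lags stay at or below 0.08.
The dominant spike at lag 5 indicates a seasonal period of 5.

5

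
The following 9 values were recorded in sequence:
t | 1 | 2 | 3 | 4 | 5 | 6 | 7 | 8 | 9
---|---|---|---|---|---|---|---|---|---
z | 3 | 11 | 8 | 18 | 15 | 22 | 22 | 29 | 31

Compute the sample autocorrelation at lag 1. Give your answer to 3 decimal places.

0.519

Mean z̄ = (3 + 11 + 8 + 18 + 15 + 22 + 22 + 29 + 31)/9 = 17.6667
Numerator Σ_{t=1}^{8}(z_t−z̄)(z_{t+1}−z̄) = 365.5556
Denominator Σ(z_t−z̄)² = 704.0000
r_1 = 365.5556 / 704.0000 = 0.519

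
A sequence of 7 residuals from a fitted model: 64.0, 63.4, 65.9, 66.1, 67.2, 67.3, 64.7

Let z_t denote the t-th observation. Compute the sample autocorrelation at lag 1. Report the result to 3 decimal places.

0.370

Mean z̄ = (64.0 + 63.4 + 65.9 + 66.1 + 67.2 + 67.3 + 64.7)/7 = 65.5143
Deviations from mean: -1.5143, -2.1143, 0.3857, 0.5857, 1.6857, 1.7857, -0.8143
Σ(z_t−z̄)(z_{t+1}−z̄) = (3.2016) + (-0.8155) + (0.2259) + (0.9873) + (3.0102) + (-1.4541) = 5.1555
Denominator Σ(z_t−z̄)² = 13.9486
r_1 = 5.1555 / 13.9486 = 0.370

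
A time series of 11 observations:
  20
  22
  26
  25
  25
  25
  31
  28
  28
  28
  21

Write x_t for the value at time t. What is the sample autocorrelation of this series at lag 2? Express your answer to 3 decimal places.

0.044

Mean x̄ = (20 + 22 + 26 + 25 + 25 + 25 + 31 + 28 + 28 + 28 + 21)/11 = 25.3636
Numerator Σ_{t=1}^{9}(x_t−x̄)(x_{t+2}−x̄) = 5.0083
Denominator Σ(x_t−x̄)² = 112.5455
r_2 = 5.0083 / 112.5455 = 0.044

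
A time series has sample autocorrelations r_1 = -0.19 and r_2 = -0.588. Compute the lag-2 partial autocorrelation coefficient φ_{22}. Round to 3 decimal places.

φ_{22} = (r_2 − r_1²) / (1 − r_1²)
r_1² = (-0.19)² = 0.0361
Numerator = -0.588 − 0.0361 = -0.6241; denominator = 1 − 0.0361 = 0.9639
φ_{22} = -0.6241 / 0.9639 = -0.647

-0.647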